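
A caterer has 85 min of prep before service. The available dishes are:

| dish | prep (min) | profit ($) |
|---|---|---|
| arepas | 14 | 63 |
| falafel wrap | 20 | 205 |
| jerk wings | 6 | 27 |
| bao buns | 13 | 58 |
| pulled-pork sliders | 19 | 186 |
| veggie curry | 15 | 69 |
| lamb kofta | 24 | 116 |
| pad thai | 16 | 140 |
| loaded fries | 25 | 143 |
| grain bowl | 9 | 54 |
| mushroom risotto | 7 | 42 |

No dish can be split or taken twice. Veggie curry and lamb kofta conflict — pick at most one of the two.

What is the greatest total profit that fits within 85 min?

690

By profit per min: falafel wrap 10.25, pulled-pork sliders 9.79, pad thai 8.75 lead.
Arepas + falafel wrap + pulled-pork sliders + pad thai + grain bowl + mushroom risotto uses 85 of the 85 min and totals 690.
Runner-up falafel wrap + bao buns + pulled-pork sliders + pad thai + grain bowl + mushroom risotto tops out at 685.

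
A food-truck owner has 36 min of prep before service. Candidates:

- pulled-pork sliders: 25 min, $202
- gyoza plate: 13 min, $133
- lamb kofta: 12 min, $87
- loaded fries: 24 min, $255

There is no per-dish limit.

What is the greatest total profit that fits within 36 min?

342

Best packing: lamb kofta + loaded fries — 36 min, 342 total.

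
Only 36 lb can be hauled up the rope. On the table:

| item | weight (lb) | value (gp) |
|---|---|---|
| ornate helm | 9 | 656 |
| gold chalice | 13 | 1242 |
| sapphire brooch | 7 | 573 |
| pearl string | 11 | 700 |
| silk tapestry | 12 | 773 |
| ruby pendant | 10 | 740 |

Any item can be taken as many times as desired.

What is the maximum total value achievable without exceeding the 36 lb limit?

Density check — gold chalice 95.54, sapphire brooch 81.86, ruby pendant 74.00 are the best per lb.
Greedy by ratio would take 2×gold chalice + sapphire brooch: 33 lb used, total 3057.
The 7 lb tied up in sapphire brooch is better spent on ruby pendant — total rises to 3224 (36 lb).
Nothing else within 36 lb beats 3224.

3224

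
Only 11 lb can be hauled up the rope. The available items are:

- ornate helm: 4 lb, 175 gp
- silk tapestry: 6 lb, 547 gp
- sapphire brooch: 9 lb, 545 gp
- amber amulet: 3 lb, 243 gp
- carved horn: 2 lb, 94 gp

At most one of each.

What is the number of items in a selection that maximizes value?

The maximum value within 11 lb is 884.
For example silk tapestry + amber amulet + carved horn achieves it, using 11 lb.
Any selection reaching 884 contains exactly 3 items.

3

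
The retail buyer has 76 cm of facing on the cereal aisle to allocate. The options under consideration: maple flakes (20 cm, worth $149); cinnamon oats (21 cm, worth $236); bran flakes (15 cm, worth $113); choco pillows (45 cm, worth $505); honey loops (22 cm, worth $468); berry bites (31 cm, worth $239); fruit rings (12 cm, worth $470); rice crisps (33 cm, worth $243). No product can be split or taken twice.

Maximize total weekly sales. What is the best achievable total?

Taking the top-ratio products first gives cinnamon oats + bran flakes + honey loops + fruit rings for 1287 (70 cm).
Dropping bran flakes frees 15 cm; slotting in maple flakes (20 cm) lifts the total to 1323 at 75 cm.
An exhaustive check of the 256 subsets confirms 1323.

1323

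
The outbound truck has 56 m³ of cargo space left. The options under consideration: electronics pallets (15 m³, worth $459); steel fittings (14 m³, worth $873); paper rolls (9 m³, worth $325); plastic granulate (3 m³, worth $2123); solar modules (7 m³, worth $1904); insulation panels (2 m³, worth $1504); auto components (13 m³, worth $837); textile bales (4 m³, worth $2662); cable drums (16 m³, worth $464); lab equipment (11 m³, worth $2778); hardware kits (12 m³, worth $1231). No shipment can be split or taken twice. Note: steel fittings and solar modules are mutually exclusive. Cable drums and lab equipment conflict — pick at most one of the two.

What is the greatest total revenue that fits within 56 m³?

Density check — insulation panels 752.00, plastic granulate 707.67, textile bales 665.50, solar modules 272.00 are the best per m³.
Best packing: plastic granulate + solar modules + insulation panels + auto components + textile bales + lab equipment + hardware kits — 52 m³, 13039 total.
Every other selection either busts 56 m³ or breaks a pairing rule or fails to beat 13039.

13039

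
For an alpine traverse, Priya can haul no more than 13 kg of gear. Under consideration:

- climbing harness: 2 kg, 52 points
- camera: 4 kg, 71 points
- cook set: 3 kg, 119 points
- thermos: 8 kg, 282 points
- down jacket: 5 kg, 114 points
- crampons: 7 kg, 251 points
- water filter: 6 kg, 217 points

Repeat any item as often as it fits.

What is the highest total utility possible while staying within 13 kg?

489

Ranking by ratio (utility/kg): cook set 39.67, water filter 36.17, crampons 35.86.
Greedy by ratio would take 4×cook set: 12 kg used, total 476.
The 6 kg tied up in 2×cook set is better spent on crampons — total rises to 489 (13 kg).
That's the maximum — no swap from here does better than 489.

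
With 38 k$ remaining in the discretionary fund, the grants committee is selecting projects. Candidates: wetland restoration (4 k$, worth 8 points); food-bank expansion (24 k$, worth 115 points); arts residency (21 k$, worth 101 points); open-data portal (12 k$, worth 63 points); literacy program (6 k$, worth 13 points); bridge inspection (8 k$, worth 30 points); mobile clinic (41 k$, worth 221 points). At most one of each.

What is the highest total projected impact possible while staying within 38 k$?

178

Greedy by ratio would take wetland restoration + arts residency + open-data portal: 37 k$ used, total 172.
Dropping wetland restoration and arts residency frees 25 k$; slotting in food-bank expansion (24 k$) lifts the total to 178 at 36 k$.
The closest alternative, wetland restoration + arts residency + open-data portal, reaches only 172.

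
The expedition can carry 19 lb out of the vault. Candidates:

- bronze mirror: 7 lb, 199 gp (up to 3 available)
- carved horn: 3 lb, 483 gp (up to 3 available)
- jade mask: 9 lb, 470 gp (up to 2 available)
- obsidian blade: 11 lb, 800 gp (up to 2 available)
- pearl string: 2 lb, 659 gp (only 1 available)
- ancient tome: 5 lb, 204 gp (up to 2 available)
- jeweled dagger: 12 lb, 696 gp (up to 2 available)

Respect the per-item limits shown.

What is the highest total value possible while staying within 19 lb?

2425

By value per lb: pearl string 329.50, carved horn 161.00, obsidian blade 72.73 lead.
The ratio heuristic lands on 3×carved horn + pearl string + ancient tome (2312) but leaves 3 lb idle.
Replace carved horn and ancient tome with obsidian blade: the trade gains 113 net, giving 2425 at 19 lb.
Nothing else within 19 lb beats 2425.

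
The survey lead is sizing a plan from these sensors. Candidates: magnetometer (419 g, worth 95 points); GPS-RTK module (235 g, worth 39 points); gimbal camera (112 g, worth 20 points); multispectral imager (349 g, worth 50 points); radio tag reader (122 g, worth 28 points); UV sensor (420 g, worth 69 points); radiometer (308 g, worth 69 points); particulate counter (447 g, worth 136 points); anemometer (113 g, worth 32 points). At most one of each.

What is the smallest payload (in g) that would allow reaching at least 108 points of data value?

447

Look for the lowest-payload combination reaching 108.
Taking particulate counter gives 136 (≥ 108) for 447 g.
Any bundle with less than 447 g falls short of 108.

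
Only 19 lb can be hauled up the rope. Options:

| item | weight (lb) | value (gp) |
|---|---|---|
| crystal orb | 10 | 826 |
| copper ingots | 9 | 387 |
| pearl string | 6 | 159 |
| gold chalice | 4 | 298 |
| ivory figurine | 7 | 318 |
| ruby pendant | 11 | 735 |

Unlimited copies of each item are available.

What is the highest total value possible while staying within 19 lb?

1422

By value per lb: crystal orb 82.60, gold chalice 74.50, ruby pendant 66.82 lead.
Taking crystal orb + 2×gold chalice: 18 lb used, 1422 in value.
Nothing else within 19 lb beats 1422.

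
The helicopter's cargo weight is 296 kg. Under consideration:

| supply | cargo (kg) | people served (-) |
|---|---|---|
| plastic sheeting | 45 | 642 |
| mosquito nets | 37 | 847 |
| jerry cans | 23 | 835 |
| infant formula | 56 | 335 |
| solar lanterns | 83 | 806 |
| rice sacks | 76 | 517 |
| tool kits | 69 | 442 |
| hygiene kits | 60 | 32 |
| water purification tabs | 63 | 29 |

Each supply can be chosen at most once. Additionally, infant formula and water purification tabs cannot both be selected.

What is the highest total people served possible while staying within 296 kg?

3647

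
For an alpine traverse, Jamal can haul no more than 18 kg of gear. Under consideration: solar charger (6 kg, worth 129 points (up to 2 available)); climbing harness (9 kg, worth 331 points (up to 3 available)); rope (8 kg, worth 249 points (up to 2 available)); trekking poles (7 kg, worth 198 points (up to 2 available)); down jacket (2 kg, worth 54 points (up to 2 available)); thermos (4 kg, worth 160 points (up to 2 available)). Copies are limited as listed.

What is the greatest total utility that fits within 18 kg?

662

Greedy by ratio would take climbing harness + 2×thermos: 17 kg used, total 651.
Replace 2×thermos with climbing harness: the trade gains 11 net, giving 662 at 18 kg.
No other feasible combination exceeds 662.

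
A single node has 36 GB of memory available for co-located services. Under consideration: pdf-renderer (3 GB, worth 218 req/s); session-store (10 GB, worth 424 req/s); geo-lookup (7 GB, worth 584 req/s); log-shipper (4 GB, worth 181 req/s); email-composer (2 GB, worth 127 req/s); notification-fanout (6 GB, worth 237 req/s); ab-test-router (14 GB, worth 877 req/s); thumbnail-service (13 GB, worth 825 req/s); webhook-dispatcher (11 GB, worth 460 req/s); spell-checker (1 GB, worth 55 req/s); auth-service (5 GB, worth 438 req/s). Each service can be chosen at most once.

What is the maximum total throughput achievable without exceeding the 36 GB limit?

Taking the top-ratio services first gives pdf-renderer + geo-lookup + log-shipper + email-composer + thumbnail-service + spell-checker + auth-service for 2428 (35 GB).
Dropping thumbnail-service frees 13 GB; slotting in ab-test-router (14 GB) lifts the total to 2480 at 36 GB.

2480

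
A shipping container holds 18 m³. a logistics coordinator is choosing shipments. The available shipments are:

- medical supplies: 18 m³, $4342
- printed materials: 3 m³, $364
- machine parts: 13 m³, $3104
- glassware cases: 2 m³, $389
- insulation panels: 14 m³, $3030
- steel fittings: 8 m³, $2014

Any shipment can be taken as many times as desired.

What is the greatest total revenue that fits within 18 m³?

Ranking by ratio (revenue/m³): steel fittings 251.75, medical supplies 241.22, machine parts 238.77.
Glassware cases + 2×steel fittings uses 18 of the 18 m³ and totals 4417.

4417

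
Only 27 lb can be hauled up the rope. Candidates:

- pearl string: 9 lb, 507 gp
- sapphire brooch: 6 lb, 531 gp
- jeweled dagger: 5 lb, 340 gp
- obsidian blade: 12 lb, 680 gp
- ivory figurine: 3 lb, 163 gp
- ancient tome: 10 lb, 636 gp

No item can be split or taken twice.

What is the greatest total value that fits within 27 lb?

Filling by ratio: sapphire brooch + jeweled dagger + ivory figurine + ancient tome for 1670, with 3 lb left unused.
A better packing is pearl string + sapphire brooch + obsidian blade: 27 lb, total 1718.
That's the maximum — no swap from here does better than 1718.

1718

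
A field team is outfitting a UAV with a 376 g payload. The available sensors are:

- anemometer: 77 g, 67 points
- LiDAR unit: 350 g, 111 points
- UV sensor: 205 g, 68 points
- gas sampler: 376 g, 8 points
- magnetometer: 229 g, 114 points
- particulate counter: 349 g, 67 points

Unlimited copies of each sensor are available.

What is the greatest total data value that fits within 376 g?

4×anemometer uses 308 of the 376 g and totals 268.
Nothing else within 376 g beats 268.

268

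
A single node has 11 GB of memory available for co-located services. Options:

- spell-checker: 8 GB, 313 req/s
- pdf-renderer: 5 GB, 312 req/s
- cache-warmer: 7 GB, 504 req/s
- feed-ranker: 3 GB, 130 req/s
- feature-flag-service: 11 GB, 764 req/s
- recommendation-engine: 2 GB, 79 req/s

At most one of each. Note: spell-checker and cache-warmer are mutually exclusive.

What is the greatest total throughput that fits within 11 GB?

Greedy by ratio would take cache-warmer + feed-ranker: 10 GB used, total 634.
The 10 GB tied up in cache-warmer and feed-ranker is better spent on feature-flag-service — total rises to 764 (11 GB).
Runner-up cache-warmer + feed-ranker tops out at 634.

764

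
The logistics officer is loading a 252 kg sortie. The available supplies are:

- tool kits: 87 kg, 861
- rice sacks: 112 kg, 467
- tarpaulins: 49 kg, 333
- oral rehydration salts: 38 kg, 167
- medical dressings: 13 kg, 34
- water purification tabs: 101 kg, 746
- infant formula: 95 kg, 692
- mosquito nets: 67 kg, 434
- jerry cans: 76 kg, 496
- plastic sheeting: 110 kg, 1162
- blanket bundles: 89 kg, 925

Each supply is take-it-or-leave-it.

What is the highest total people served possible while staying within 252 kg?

2420

By people served per kg: plastic sheeting 10.56, blanket bundles 10.39, tool kits 9.90 lead.
Best packing: tarpaulins + plastic sheeting + blanket bundles — 248 kg, 2420 total.
The spare 4 kg is too small for any remaining supply, and no exchange beats 2420.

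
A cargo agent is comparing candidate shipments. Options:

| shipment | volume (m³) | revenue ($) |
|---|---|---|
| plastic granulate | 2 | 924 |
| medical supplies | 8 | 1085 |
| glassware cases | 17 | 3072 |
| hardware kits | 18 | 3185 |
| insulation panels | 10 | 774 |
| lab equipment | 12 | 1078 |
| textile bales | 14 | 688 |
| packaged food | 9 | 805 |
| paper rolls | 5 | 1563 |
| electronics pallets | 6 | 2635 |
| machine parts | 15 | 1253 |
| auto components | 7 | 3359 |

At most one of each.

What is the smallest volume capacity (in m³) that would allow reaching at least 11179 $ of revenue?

37

Minimise m³ subject to total revenue ≥ 11179.
plastic granulate + glassware cases + paper rolls + electronics pallets + auto components reaches 11553 using 37 m³.
Any bundle with less than 37 m³ falls short of 11179.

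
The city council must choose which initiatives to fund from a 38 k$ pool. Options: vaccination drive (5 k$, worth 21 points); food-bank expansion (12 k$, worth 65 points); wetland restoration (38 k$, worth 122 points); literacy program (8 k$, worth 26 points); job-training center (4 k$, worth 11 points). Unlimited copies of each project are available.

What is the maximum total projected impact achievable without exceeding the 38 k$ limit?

195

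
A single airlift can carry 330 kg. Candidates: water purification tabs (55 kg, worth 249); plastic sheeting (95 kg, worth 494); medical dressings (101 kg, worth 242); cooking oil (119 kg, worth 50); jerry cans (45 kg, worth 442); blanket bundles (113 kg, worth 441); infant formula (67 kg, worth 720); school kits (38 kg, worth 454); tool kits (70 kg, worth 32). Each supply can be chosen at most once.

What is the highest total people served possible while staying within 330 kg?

The ratio ordering already packs tightly: water purification tabs + plastic sheeting + jerry cans + infant formula + school kits, 300 kg, 2359.
The closest alternative, water purification tabs + jerry cans + blanket bundles + infant formula + school kits, reaches only 2306.

2359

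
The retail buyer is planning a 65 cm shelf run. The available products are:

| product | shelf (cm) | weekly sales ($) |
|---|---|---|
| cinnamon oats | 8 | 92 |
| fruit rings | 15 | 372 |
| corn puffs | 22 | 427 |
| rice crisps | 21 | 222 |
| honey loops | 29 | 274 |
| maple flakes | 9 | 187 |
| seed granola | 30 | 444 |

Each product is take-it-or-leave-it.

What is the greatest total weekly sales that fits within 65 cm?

1095

Taking the top-ratio products first gives cinnamon oats + fruit rings + corn puffs + maple flakes for 1078 (54 cm).
Dropping corn puffs frees 22 cm; slotting in seed granola (30 cm) lifts the total to 1095 at 62 cm.
Runner-up cinnamon oats + fruit rings + corn puffs + maple flakes tops out at 1078.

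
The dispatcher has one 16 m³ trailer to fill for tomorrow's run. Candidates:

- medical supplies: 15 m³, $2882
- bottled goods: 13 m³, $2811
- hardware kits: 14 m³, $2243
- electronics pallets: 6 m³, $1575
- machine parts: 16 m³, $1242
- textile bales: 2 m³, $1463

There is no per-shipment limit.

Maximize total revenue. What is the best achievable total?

11704

The ratio ordering already packs tightly: 8×textile bales, 16 m³, 11704.
Nothing else within 16 m³ beats 11704.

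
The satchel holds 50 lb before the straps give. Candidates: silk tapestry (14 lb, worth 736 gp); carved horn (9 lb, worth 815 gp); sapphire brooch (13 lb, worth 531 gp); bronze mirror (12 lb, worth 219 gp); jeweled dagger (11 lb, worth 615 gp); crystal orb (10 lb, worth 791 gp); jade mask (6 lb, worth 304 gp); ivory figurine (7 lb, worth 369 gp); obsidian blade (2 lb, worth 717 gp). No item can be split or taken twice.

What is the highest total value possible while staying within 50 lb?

3732

Taking the top-ratio items first gives carved horn + jeweled dagger + crystal orb + jade mask + ivory figurine + obsidian blade for 3611 (45 lb).
Replace jeweled dagger with silk tapestry: the trade gains 121 net, giving 3732 at 48 lb.
The closest alternative, silk tapestry + carved horn + jeweled dagger + crystal orb + obsidian blade, reaches only 3674.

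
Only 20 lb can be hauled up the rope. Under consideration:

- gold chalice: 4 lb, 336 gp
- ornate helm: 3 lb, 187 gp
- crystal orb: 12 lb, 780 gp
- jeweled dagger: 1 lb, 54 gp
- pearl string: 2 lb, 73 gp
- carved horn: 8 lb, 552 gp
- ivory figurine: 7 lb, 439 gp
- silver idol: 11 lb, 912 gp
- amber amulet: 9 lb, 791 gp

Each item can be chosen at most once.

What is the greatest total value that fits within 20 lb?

1703

Greedy by ratio would take gold chalice + ivory figurine + amber amulet: 20 lb used, total 1566.
Dropping gold chalice and ivory figurine frees 11 lb; slotting in silver idol (11 lb) lifts the total to 1703 at 20 lb.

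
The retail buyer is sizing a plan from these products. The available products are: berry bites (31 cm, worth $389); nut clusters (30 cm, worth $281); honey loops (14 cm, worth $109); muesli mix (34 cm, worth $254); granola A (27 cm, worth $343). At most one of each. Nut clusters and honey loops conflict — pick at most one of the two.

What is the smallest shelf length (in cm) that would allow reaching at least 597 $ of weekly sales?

Need the lightest bundle worth ≥ 597.
nut clusters + granola A reaches 624 using 57 cm.
Below 57 cm the best achievable stays under 597.

57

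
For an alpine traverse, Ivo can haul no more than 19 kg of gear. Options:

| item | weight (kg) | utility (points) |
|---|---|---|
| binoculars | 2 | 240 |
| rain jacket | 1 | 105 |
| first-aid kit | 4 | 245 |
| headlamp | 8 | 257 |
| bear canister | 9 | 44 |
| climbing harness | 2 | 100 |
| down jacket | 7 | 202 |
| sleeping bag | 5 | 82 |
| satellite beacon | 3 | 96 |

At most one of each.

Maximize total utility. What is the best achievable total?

Taking the top-ratio items first gives binoculars + rain jacket + first-aid kit + headlamp + climbing harness for 947 (17 kg).
The 8 kg tied up in headlamp is better spent on down jacket + satellite beacon — total rises to 988 (19 kg).
Nothing else within 19 kg beats 988.

988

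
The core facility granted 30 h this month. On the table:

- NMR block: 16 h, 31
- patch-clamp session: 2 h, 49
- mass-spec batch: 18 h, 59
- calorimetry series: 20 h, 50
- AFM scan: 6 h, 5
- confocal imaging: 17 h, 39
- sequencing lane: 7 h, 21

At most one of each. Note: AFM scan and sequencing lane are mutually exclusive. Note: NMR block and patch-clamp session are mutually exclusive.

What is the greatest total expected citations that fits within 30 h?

By expected citations per h: patch-clamp session 24.50, mass-spec batch 3.28, sequencing lane 3.00, calorimetry series 2.50 lead.
Best packing: patch-clamp session + mass-spec batch + sequencing lane — 27 h, 129 total.
That's the maximum — no feasible swap from here does better than 129.

129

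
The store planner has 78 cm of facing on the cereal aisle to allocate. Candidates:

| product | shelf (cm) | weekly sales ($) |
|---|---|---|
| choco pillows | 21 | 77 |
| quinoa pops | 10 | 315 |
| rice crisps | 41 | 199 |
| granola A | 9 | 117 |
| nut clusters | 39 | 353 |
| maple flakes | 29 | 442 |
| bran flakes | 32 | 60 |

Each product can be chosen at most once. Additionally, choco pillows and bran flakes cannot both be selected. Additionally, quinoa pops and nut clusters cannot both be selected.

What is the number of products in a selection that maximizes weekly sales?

The maximum weekly sales within 78 cm is 951.
choco pillows + quinoa pops + granola A + maple flakes hits 951 at 69 cm.
Any selection reaching 951 contains exactly 4 products.

4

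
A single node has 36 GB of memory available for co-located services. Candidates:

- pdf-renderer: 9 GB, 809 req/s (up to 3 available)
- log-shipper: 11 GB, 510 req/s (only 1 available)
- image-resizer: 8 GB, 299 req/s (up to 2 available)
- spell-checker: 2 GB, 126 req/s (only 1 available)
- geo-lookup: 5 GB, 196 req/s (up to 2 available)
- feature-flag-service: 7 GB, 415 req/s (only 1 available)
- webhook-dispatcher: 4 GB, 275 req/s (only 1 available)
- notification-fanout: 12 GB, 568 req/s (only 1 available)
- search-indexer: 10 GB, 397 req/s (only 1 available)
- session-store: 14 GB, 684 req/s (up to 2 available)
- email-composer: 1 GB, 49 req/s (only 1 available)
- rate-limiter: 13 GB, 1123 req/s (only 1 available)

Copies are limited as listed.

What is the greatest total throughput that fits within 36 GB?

3065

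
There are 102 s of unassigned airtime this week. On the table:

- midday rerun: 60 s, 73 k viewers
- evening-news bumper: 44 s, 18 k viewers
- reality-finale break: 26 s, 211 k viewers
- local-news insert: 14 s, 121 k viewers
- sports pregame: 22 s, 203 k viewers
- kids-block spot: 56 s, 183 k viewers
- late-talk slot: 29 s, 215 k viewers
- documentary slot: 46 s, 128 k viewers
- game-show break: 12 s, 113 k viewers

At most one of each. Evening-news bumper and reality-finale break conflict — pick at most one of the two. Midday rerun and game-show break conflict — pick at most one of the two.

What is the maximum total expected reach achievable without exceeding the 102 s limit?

750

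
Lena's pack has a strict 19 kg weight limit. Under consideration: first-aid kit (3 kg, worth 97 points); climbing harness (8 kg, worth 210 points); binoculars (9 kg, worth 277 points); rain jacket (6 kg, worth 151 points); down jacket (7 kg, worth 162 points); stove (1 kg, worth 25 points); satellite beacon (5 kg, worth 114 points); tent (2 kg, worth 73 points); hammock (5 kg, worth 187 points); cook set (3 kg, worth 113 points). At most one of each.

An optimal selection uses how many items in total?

4

Optimal total is 650.
One optimal bundle: binoculars + tent + hammock + cook set (19 kg).
All optima have 4 items.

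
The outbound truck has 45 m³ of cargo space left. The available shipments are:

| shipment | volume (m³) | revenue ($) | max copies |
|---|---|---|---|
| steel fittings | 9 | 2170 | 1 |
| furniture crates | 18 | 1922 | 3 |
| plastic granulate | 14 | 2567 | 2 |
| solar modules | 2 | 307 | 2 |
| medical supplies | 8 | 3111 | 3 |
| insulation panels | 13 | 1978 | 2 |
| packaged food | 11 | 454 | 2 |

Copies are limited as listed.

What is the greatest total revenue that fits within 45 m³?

Taking the top-ratio shipments first gives steel fittings + 2×solar modules + 3×medical supplies for 12117 (37 m³).
Replace steel fittings with plastic granulate: the trade gains 397 net, giving 12514 at 42 m³.
Every other selection either busts 45 m³ or exceeds an availability limit or fails to beat 12514.

12514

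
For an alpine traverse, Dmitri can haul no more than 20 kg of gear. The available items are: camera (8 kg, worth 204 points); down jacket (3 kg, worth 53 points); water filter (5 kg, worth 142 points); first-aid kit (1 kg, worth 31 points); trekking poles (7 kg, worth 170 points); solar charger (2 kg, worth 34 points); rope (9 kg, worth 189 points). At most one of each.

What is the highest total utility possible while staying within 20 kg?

516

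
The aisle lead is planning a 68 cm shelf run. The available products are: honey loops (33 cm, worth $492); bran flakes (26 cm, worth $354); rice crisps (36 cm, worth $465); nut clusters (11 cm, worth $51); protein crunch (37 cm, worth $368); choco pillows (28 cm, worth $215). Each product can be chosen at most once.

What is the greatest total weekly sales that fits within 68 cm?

846

Density check — honey loops 14.91, bran flakes 13.62, rice crisps 12.92, protein crunch 9.95 are the best per cm.
Taking honey loops + bran flakes: 59 cm used, 846 in weekly sales.
Nothing else within 68 cm beats 846.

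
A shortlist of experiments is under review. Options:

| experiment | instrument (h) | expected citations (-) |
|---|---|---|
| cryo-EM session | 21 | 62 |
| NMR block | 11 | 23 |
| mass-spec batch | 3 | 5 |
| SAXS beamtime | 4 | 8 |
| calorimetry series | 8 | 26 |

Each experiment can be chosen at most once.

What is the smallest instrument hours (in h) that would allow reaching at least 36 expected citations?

15

Look for the lowest-instrument combination reaching 36.
Taking mass-spec batch + SAXS beamtime + calorimetry series gives 39 (≥ 36) for 15 h.
Below 15 h the best achievable stays under 36.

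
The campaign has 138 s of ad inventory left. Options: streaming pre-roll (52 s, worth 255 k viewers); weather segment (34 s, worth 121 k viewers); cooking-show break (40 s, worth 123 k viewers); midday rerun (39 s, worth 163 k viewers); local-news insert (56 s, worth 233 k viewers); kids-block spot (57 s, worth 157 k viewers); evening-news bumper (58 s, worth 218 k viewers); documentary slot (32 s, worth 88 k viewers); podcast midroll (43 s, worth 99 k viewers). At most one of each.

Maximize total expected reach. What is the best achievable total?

541

A density-first pass picks streaming pre-roll + weather segment + midday rerun — 539 at 125 s.
Replace weather segment with cooking-show break: the trade gains 2 net, giving 541 at 131 s.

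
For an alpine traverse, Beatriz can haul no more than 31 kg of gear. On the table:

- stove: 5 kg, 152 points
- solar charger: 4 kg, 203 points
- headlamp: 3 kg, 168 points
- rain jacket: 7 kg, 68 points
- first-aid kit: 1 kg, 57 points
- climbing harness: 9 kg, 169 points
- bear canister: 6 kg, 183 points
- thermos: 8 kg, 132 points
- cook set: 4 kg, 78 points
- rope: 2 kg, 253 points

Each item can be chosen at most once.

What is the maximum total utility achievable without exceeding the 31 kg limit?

1185

The ratio heuristic lands on stove + solar charger + headlamp + first-aid kit + bear canister + cook set + rope (1094) but leaves 6 kg idle.
The 4 kg tied up in cook set is better spent on climbing harness — total rises to 1185 (30 kg).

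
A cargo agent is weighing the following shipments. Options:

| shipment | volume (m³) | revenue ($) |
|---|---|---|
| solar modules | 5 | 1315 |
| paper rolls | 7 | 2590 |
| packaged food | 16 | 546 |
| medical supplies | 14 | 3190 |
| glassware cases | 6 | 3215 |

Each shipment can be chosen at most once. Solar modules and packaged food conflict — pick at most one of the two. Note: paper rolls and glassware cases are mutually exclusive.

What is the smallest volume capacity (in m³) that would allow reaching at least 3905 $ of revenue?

11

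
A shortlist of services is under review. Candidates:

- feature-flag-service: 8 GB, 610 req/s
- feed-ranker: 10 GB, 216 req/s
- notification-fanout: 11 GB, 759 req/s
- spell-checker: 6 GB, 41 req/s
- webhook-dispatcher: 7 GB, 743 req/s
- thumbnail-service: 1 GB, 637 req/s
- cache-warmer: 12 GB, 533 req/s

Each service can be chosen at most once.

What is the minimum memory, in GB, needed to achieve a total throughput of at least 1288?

8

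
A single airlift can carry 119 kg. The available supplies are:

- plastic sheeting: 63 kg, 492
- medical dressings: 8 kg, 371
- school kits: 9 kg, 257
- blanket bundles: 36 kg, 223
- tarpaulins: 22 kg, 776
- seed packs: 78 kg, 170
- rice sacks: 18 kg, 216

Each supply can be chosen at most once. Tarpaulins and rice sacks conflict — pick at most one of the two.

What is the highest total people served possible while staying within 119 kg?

Best packing: plastic sheeting + medical dressings + school kits + tarpaulins — 102 kg, 1896 total.

1896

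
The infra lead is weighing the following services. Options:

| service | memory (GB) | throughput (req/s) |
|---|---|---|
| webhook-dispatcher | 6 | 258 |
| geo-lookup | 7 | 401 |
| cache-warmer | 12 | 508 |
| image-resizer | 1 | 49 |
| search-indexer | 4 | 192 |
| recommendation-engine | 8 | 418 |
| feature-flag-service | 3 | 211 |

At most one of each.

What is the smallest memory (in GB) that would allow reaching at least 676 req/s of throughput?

12

Need the lightest bundle worth ≥ 676.
image-resizer + recommendation-engine + feature-flag-service reaches 678 using 12 GB.
Below 12 GB the best achievable stays under 676.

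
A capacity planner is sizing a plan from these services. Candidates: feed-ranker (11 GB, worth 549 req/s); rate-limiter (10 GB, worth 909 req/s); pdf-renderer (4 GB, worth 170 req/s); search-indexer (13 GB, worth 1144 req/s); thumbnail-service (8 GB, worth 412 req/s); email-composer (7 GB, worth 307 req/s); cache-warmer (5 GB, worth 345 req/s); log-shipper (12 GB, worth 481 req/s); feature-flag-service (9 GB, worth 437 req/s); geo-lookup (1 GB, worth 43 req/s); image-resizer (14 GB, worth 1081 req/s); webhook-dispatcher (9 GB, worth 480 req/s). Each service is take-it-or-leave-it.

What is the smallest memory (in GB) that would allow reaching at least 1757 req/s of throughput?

23

Need the lightest bundle worth ≥ 1757.
rate-limiter + search-indexer reaches 2053 using 23 GB.
Below 23 GB the best achievable stays under 1757.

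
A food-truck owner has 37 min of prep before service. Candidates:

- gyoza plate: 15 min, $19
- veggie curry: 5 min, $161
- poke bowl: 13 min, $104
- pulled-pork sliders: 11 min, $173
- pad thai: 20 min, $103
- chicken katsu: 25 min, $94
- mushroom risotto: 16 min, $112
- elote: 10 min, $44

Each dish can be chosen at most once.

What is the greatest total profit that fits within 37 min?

446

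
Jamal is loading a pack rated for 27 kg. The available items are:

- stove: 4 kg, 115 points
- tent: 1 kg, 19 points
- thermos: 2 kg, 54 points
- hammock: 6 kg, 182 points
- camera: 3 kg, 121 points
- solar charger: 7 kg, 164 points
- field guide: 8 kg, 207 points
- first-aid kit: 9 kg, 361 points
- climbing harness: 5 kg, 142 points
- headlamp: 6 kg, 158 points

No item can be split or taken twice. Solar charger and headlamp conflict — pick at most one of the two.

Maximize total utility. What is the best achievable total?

Stove + hammock + camera + first-aid kit + climbing harness uses 27 of the 27 kg and totals 921.
Nothing else feasible within 27 kg beats 921.

921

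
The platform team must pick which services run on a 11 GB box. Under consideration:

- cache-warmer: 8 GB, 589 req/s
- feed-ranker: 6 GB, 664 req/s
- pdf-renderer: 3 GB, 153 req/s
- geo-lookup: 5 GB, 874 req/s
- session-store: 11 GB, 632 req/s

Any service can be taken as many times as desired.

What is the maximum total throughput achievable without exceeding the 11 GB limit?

1748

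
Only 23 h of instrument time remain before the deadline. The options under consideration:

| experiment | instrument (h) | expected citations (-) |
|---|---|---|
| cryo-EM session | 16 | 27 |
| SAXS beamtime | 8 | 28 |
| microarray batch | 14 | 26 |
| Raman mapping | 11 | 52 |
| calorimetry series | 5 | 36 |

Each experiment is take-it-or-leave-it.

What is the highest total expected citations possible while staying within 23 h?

88

By expected citations per h: calorimetry series 7.20, Raman mapping 4.73, SAXS beamtime 3.50 lead.
The ratio ordering already packs tightly: Raman mapping + calorimetry series, 16 h, 88.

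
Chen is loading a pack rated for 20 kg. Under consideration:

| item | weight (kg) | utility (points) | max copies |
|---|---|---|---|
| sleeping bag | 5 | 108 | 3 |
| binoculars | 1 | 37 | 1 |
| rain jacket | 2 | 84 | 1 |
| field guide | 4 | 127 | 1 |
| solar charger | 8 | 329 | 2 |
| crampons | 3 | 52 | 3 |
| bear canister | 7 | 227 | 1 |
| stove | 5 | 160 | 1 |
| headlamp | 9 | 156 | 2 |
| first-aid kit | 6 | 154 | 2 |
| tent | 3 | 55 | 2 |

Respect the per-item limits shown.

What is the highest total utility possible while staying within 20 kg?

785

A density-first pass picks binoculars + rain jacket + 2×solar charger — 779 at 19 kg.
The 3 kg tied up in binoculars and rain jacket is better spent on field guide — total rises to 785 (20 kg).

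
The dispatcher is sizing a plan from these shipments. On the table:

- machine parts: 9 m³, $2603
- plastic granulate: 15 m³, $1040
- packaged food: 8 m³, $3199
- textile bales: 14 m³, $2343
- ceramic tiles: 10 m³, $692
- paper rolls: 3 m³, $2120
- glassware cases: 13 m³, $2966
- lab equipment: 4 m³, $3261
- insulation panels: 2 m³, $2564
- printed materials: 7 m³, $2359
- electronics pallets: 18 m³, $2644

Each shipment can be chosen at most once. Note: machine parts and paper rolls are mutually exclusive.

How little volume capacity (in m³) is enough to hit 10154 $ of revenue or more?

16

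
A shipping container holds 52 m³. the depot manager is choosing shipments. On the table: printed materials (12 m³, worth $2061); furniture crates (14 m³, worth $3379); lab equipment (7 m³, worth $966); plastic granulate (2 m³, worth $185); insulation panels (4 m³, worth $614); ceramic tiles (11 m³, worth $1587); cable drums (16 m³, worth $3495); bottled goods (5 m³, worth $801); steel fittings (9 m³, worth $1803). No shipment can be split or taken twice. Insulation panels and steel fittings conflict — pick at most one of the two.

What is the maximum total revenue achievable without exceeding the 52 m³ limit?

Best packing: printed materials + furniture crates + cable drums + steel fittings — 51 m³, 10738 total.

10738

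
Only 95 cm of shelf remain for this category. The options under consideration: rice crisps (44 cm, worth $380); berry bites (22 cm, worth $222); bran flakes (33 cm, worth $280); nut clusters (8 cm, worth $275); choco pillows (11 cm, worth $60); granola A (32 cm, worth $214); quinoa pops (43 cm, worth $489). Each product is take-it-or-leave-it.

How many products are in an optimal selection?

Optimal total is 1144.
One optimal bundle: rice crisps + nut clusters + quinoa pops (95 cm).
Every optimal selection uses 3 products.

3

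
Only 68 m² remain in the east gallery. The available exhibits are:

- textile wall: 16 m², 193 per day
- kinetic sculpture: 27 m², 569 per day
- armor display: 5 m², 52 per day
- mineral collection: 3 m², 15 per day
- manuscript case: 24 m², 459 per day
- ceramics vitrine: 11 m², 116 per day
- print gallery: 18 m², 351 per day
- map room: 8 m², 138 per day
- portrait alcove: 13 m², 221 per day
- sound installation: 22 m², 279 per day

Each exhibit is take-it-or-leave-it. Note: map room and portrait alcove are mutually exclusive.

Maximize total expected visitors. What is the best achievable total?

By expected visitors per m²: kinetic sculpture 21.07, print gallery 19.50, manuscript case 19.12 lead.
Best packing: kinetic sculpture + mineral collection + manuscript case + portrait alcove — 67 m², 1264 total.
Next best is kinetic sculpture + manuscript case + portrait alcove at 1249 (64 m²) — short by 15.

1264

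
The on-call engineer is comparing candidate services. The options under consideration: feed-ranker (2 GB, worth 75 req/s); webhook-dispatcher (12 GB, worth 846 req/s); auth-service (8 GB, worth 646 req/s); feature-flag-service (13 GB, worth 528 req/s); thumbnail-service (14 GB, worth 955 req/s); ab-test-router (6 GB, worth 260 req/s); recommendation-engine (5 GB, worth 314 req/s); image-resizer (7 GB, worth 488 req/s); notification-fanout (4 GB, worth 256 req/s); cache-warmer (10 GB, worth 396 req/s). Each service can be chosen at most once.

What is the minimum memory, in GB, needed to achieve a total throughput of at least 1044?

Need the lightest bundle worth ≥ 1044.
auth-service + image-resizer reaches 1134 using 15 GB.
Below 15 GB the best achievable stays under 1044.

15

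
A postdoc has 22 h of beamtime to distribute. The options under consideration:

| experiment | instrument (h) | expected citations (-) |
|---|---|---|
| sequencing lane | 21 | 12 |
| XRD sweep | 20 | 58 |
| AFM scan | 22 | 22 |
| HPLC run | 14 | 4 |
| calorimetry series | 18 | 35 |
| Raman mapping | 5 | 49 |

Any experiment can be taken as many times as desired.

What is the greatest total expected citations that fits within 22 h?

196

4×Raman mapping uses 20 of the 22 h and totals 196.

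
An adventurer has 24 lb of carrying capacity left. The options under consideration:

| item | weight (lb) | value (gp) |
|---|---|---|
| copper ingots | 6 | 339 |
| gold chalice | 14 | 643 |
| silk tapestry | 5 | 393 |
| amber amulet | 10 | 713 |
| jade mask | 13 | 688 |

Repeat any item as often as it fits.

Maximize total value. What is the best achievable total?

1572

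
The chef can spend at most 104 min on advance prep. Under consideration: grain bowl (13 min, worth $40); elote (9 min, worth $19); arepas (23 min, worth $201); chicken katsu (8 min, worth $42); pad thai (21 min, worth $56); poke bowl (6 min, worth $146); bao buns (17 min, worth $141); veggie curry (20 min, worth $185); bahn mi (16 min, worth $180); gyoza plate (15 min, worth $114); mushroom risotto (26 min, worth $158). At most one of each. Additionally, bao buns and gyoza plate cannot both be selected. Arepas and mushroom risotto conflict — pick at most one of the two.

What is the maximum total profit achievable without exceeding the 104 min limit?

935

Grain bowl + arepas + chicken katsu + poke bowl + bao buns + veggie curry + bahn mi uses 103 of the 104 min and totals 935.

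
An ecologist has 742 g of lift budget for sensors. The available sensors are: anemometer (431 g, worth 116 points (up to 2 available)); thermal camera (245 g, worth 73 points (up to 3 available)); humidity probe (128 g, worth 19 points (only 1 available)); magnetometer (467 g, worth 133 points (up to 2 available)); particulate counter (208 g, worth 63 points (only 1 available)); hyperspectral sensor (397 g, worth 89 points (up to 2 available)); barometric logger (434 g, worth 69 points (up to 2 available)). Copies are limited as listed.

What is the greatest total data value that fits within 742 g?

219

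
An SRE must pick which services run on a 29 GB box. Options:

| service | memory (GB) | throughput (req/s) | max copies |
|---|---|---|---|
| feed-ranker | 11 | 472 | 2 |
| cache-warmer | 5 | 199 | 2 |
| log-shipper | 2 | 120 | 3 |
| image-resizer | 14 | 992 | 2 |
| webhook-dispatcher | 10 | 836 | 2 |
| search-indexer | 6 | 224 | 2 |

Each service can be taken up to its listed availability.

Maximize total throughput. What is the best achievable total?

By throughput per GB: webhook-dispatcher 83.60, image-resizer 70.86, log-shipper 60.00, feed-ranker 42.91 lead.
The ratio heuristic lands on 3×log-shipper + 2×webhook-dispatcher (2032) but leaves 3 GB idle.
The 2 GB tied up in log-shipper is better spent on cache-warmer — total rises to 2111 (29 GB).

2111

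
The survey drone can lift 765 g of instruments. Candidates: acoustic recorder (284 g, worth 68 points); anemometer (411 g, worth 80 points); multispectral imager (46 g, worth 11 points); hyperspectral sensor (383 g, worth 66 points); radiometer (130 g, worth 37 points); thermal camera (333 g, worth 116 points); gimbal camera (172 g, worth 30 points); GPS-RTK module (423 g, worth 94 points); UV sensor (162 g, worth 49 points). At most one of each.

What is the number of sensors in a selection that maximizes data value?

Optimal total is 221.
acoustic recorder + radiometer + thermal camera hits 221 at 747 g.
All optima have 3 sensors.

3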